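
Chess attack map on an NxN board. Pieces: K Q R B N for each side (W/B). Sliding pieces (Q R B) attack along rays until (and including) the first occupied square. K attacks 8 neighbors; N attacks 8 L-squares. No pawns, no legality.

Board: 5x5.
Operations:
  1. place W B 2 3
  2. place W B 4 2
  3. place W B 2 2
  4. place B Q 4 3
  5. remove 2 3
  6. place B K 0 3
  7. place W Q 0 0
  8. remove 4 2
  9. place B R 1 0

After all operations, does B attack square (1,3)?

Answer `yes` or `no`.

Op 1: place WB@(2,3)
Op 2: place WB@(4,2)
Op 3: place WB@(2,2)
Op 4: place BQ@(4,3)
Op 5: remove (2,3)
Op 6: place BK@(0,3)
Op 7: place WQ@(0,0)
Op 8: remove (4,2)
Op 9: place BR@(1,0)
Per-piece attacks for B:
  BK@(0,3): attacks (0,4) (0,2) (1,3) (1,4) (1,2)
  BR@(1,0): attacks (1,1) (1,2) (1,3) (1,4) (2,0) (3,0) (4,0) (0,0) [ray(-1,0) blocked at (0,0)]
  BQ@(4,3): attacks (4,4) (4,2) (4,1) (4,0) (3,3) (2,3) (1,3) (0,3) (3,4) (3,2) (2,1) (1,0) [ray(-1,0) blocked at (0,3); ray(-1,-1) blocked at (1,0)]
B attacks (1,3): yes

Answer: yes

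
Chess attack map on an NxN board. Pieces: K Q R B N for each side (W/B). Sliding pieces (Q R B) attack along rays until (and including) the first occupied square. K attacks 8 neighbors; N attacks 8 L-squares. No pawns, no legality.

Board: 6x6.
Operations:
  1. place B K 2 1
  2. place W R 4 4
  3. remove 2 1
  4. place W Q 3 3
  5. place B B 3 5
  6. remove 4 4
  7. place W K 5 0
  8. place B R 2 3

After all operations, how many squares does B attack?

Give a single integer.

Answer: 11

Derivation:
Op 1: place BK@(2,1)
Op 2: place WR@(4,4)
Op 3: remove (2,1)
Op 4: place WQ@(3,3)
Op 5: place BB@(3,5)
Op 6: remove (4,4)
Op 7: place WK@(5,0)
Op 8: place BR@(2,3)
Per-piece attacks for B:
  BR@(2,3): attacks (2,4) (2,5) (2,2) (2,1) (2,0) (3,3) (1,3) (0,3) [ray(1,0) blocked at (3,3)]
  BB@(3,5): attacks (4,4) (5,3) (2,4) (1,3) (0,2)
Union (11 distinct): (0,2) (0,3) (1,3) (2,0) (2,1) (2,2) (2,4) (2,5) (3,3) (4,4) (5,3)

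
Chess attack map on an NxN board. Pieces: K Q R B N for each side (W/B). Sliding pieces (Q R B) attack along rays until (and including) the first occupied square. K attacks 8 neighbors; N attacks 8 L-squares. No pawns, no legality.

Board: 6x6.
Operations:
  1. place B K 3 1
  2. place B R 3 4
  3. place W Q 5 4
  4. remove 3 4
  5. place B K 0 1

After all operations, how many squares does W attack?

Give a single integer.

Answer: 15

Derivation:
Op 1: place BK@(3,1)
Op 2: place BR@(3,4)
Op 3: place WQ@(5,4)
Op 4: remove (3,4)
Op 5: place BK@(0,1)
Per-piece attacks for W:
  WQ@(5,4): attacks (5,5) (5,3) (5,2) (5,1) (5,0) (4,4) (3,4) (2,4) (1,4) (0,4) (4,5) (4,3) (3,2) (2,1) (1,0)
Union (15 distinct): (0,4) (1,0) (1,4) (2,1) (2,4) (3,2) (3,4) (4,3) (4,4) (4,5) (5,0) (5,1) (5,2) (5,3) (5,5)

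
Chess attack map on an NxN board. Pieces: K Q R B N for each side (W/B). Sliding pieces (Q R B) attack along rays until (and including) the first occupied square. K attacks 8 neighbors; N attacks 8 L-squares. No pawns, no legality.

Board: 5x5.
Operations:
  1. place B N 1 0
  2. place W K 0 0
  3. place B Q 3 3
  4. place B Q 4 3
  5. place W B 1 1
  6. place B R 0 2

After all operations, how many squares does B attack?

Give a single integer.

Answer: 23

Derivation:
Op 1: place BN@(1,0)
Op 2: place WK@(0,0)
Op 3: place BQ@(3,3)
Op 4: place BQ@(4,3)
Op 5: place WB@(1,1)
Op 6: place BR@(0,2)
Per-piece attacks for B:
  BR@(0,2): attacks (0,3) (0,4) (0,1) (0,0) (1,2) (2,2) (3,2) (4,2) [ray(0,-1) blocked at (0,0)]
  BN@(1,0): attacks (2,2) (3,1) (0,2)
  BQ@(3,3): attacks (3,4) (3,2) (3,1) (3,0) (4,3) (2,3) (1,3) (0,3) (4,4) (4,2) (2,4) (2,2) (1,1) [ray(1,0) blocked at (4,3); ray(-1,-1) blocked at (1,1)]
  BQ@(4,3): attacks (4,4) (4,2) (4,1) (4,0) (3,3) (3,4) (3,2) (2,1) (1,0) [ray(-1,0) blocked at (3,3); ray(-1,-1) blocked at (1,0)]
Union (23 distinct): (0,0) (0,1) (0,2) (0,3) (0,4) (1,0) (1,1) (1,2) (1,3) (2,1) (2,2) (2,3) (2,4) (3,0) (3,1) (3,2) (3,3) (3,4) (4,0) (4,1) (4,2) (4,3) (4,4)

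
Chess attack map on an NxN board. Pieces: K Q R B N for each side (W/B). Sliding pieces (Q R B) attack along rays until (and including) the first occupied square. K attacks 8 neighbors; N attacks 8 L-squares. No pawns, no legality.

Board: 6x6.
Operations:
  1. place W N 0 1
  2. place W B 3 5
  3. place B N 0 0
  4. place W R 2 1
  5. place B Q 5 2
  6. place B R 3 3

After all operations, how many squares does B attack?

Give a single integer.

Op 1: place WN@(0,1)
Op 2: place WB@(3,5)
Op 3: place BN@(0,0)
Op 4: place WR@(2,1)
Op 5: place BQ@(5,2)
Op 6: place BR@(3,3)
Per-piece attacks for B:
  BN@(0,0): attacks (1,2) (2,1)
  BR@(3,3): attacks (3,4) (3,5) (3,2) (3,1) (3,0) (4,3) (5,3) (2,3) (1,3) (0,3) [ray(0,1) blocked at (3,5)]
  BQ@(5,2): attacks (5,3) (5,4) (5,5) (5,1) (5,0) (4,2) (3,2) (2,2) (1,2) (0,2) (4,3) (3,4) (2,5) (4,1) (3,0)
Union (21 distinct): (0,2) (0,3) (1,2) (1,3) (2,1) (2,2) (2,3) (2,5) (3,0) (3,1) (3,2) (3,4) (3,5) (4,1) (4,2) (4,3) (5,0) (5,1) (5,3) (5,4) (5,5)

Answer: 21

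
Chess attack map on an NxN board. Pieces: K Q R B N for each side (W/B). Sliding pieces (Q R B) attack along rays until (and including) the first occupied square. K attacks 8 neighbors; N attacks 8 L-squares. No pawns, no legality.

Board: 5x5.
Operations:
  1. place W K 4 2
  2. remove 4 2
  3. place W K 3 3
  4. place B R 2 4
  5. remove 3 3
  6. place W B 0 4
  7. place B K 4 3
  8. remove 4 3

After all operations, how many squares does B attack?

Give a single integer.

Answer: 8

Derivation:
Op 1: place WK@(4,2)
Op 2: remove (4,2)
Op 3: place WK@(3,3)
Op 4: place BR@(2,4)
Op 5: remove (3,3)
Op 6: place WB@(0,4)
Op 7: place BK@(4,3)
Op 8: remove (4,3)
Per-piece attacks for B:
  BR@(2,4): attacks (2,3) (2,2) (2,1) (2,0) (3,4) (4,4) (1,4) (0,4) [ray(-1,0) blocked at (0,4)]
Union (8 distinct): (0,4) (1,4) (2,0) (2,1) (2,2) (2,3) (3,4) (4,4)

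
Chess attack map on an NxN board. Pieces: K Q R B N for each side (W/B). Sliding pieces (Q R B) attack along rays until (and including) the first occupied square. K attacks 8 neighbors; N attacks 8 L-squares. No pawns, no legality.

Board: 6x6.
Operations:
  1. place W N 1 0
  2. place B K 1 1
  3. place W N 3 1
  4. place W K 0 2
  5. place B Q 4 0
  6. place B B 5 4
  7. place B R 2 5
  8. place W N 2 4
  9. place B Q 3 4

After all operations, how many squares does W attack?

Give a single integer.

Op 1: place WN@(1,0)
Op 2: place BK@(1,1)
Op 3: place WN@(3,1)
Op 4: place WK@(0,2)
Op 5: place BQ@(4,0)
Op 6: place BB@(5,4)
Op 7: place BR@(2,5)
Op 8: place WN@(2,4)
Op 9: place BQ@(3,4)
Per-piece attacks for W:
  WK@(0,2): attacks (0,3) (0,1) (1,2) (1,3) (1,1)
  WN@(1,0): attacks (2,2) (3,1) (0,2)
  WN@(2,4): attacks (4,5) (0,5) (3,2) (4,3) (1,2) (0,3)
  WN@(3,1): attacks (4,3) (5,2) (2,3) (1,2) (5,0) (1,0)
Union (16 distinct): (0,1) (0,2) (0,3) (0,5) (1,0) (1,1) (1,2) (1,3) (2,2) (2,3) (3,1) (3,2) (4,3) (4,5) (5,0) (5,2)

Answer: 16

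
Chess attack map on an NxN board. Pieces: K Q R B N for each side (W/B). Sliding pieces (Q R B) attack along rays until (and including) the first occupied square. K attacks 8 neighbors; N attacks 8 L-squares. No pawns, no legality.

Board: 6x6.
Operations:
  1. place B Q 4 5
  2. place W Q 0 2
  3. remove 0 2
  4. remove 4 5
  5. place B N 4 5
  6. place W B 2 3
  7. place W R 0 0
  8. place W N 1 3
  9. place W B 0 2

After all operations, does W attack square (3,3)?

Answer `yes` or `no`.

Answer: no

Derivation:
Op 1: place BQ@(4,5)
Op 2: place WQ@(0,2)
Op 3: remove (0,2)
Op 4: remove (4,5)
Op 5: place BN@(4,5)
Op 6: place WB@(2,3)
Op 7: place WR@(0,0)
Op 8: place WN@(1,3)
Op 9: place WB@(0,2)
Per-piece attacks for W:
  WR@(0,0): attacks (0,1) (0,2) (1,0) (2,0) (3,0) (4,0) (5,0) [ray(0,1) blocked at (0,2)]
  WB@(0,2): attacks (1,3) (1,1) (2,0) [ray(1,1) blocked at (1,3)]
  WN@(1,3): attacks (2,5) (3,4) (0,5) (2,1) (3,2) (0,1)
  WB@(2,3): attacks (3,4) (4,5) (3,2) (4,1) (5,0) (1,4) (0,5) (1,2) (0,1) [ray(1,1) blocked at (4,5)]
W attacks (3,3): no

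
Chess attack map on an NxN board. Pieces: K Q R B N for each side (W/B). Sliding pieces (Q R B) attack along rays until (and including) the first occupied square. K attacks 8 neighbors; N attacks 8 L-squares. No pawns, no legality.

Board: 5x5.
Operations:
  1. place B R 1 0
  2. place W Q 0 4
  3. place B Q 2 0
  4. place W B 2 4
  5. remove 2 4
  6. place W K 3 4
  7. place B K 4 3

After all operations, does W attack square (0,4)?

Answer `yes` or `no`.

Answer: no

Derivation:
Op 1: place BR@(1,0)
Op 2: place WQ@(0,4)
Op 3: place BQ@(2,0)
Op 4: place WB@(2,4)
Op 5: remove (2,4)
Op 6: place WK@(3,4)
Op 7: place BK@(4,3)
Per-piece attacks for W:
  WQ@(0,4): attacks (0,3) (0,2) (0,1) (0,0) (1,4) (2,4) (3,4) (1,3) (2,2) (3,1) (4,0) [ray(1,0) blocked at (3,4)]
  WK@(3,4): attacks (3,3) (4,4) (2,4) (4,3) (2,3)
W attacks (0,4): no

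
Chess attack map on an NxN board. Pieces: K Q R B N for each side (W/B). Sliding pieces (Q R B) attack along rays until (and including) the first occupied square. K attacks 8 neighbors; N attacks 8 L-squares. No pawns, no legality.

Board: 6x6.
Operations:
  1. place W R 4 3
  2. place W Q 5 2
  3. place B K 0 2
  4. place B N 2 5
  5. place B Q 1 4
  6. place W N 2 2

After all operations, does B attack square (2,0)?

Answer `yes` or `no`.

Answer: no

Derivation:
Op 1: place WR@(4,3)
Op 2: place WQ@(5,2)
Op 3: place BK@(0,2)
Op 4: place BN@(2,5)
Op 5: place BQ@(1,4)
Op 6: place WN@(2,2)
Per-piece attacks for B:
  BK@(0,2): attacks (0,3) (0,1) (1,2) (1,3) (1,1)
  BQ@(1,4): attacks (1,5) (1,3) (1,2) (1,1) (1,0) (2,4) (3,4) (4,4) (5,4) (0,4) (2,5) (2,3) (3,2) (4,1) (5,0) (0,5) (0,3) [ray(1,1) blocked at (2,5)]
  BN@(2,5): attacks (3,3) (4,4) (1,3) (0,4)
B attacks (2,0): no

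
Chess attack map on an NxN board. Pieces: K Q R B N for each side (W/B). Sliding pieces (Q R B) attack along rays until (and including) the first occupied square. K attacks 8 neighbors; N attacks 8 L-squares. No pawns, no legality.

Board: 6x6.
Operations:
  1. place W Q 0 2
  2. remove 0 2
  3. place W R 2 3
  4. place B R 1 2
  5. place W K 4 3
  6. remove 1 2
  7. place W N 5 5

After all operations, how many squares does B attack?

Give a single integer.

Answer: 0

Derivation:
Op 1: place WQ@(0,2)
Op 2: remove (0,2)
Op 3: place WR@(2,3)
Op 4: place BR@(1,2)
Op 5: place WK@(4,3)
Op 6: remove (1,2)
Op 7: place WN@(5,5)
Per-piece attacks for B:
Union (0 distinct): (none)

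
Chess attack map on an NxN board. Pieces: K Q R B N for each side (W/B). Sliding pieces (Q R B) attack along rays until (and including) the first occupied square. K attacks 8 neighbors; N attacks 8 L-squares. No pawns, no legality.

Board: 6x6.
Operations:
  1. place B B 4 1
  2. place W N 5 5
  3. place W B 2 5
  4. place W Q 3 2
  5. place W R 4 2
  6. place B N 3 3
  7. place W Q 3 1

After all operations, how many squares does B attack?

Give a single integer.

Op 1: place BB@(4,1)
Op 2: place WN@(5,5)
Op 3: place WB@(2,5)
Op 4: place WQ@(3,2)
Op 5: place WR@(4,2)
Op 6: place BN@(3,3)
Op 7: place WQ@(3,1)
Per-piece attacks for B:
  BN@(3,3): attacks (4,5) (5,4) (2,5) (1,4) (4,1) (5,2) (2,1) (1,2)
  BB@(4,1): attacks (5,2) (5,0) (3,2) (3,0) [ray(-1,1) blocked at (3,2)]
Union (11 distinct): (1,2) (1,4) (2,1) (2,5) (3,0) (3,2) (4,1) (4,5) (5,0) (5,2) (5,4)

Answer: 11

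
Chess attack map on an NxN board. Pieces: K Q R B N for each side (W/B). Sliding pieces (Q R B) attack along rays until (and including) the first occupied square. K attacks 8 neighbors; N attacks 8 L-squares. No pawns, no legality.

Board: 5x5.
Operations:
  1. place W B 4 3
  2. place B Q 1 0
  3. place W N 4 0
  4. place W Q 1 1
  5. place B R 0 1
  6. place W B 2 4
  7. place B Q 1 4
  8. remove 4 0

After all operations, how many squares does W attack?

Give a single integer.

Answer: 17

Derivation:
Op 1: place WB@(4,3)
Op 2: place BQ@(1,0)
Op 3: place WN@(4,0)
Op 4: place WQ@(1,1)
Op 5: place BR@(0,1)
Op 6: place WB@(2,4)
Op 7: place BQ@(1,4)
Op 8: remove (4,0)
Per-piece attacks for W:
  WQ@(1,1): attacks (1,2) (1,3) (1,4) (1,0) (2,1) (3,1) (4,1) (0,1) (2,2) (3,3) (4,4) (2,0) (0,2) (0,0) [ray(0,1) blocked at (1,4); ray(0,-1) blocked at (1,0); ray(-1,0) blocked at (0,1)]
  WB@(2,4): attacks (3,3) (4,2) (1,3) (0,2)
  WB@(4,3): attacks (3,4) (3,2) (2,1) (1,0) [ray(-1,-1) blocked at (1,0)]
Union (17 distinct): (0,0) (0,1) (0,2) (1,0) (1,2) (1,3) (1,4) (2,0) (2,1) (2,2) (3,1) (3,2) (3,3) (3,4) (4,1) (4,2) (4,4)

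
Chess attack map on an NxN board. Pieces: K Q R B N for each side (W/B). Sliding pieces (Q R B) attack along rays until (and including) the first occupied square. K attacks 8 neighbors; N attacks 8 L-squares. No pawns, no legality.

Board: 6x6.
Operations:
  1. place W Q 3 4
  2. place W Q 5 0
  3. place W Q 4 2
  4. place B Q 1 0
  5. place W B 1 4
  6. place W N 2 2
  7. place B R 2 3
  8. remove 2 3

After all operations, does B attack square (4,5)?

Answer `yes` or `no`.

Op 1: place WQ@(3,4)
Op 2: place WQ@(5,0)
Op 3: place WQ@(4,2)
Op 4: place BQ@(1,0)
Op 5: place WB@(1,4)
Op 6: place WN@(2,2)
Op 7: place BR@(2,3)
Op 8: remove (2,3)
Per-piece attacks for B:
  BQ@(1,0): attacks (1,1) (1,2) (1,3) (1,4) (2,0) (3,0) (4,0) (5,0) (0,0) (2,1) (3,2) (4,3) (5,4) (0,1) [ray(0,1) blocked at (1,4); ray(1,0) blocked at (5,0)]
B attacks (4,5): no

Answer: no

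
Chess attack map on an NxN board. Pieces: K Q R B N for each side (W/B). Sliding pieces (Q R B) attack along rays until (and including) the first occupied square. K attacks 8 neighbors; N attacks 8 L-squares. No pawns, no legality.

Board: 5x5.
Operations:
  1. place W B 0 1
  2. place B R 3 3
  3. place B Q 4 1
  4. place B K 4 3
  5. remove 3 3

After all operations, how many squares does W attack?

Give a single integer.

Answer: 4

Derivation:
Op 1: place WB@(0,1)
Op 2: place BR@(3,3)
Op 3: place BQ@(4,1)
Op 4: place BK@(4,3)
Op 5: remove (3,3)
Per-piece attacks for W:
  WB@(0,1): attacks (1,2) (2,3) (3,4) (1,0)
Union (4 distinct): (1,0) (1,2) (2,3) (3,4)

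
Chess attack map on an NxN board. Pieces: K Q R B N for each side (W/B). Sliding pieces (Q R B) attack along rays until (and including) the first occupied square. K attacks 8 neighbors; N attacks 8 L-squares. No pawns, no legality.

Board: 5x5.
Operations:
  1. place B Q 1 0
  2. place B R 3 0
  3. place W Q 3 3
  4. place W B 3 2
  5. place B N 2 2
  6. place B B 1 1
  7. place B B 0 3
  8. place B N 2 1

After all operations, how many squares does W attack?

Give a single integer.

Answer: 13

Derivation:
Op 1: place BQ@(1,0)
Op 2: place BR@(3,0)
Op 3: place WQ@(3,3)
Op 4: place WB@(3,2)
Op 5: place BN@(2,2)
Op 6: place BB@(1,1)
Op 7: place BB@(0,3)
Op 8: place BN@(2,1)
Per-piece attacks for W:
  WB@(3,2): attacks (4,3) (4,1) (2,3) (1,4) (2,1) [ray(-1,-1) blocked at (2,1)]
  WQ@(3,3): attacks (3,4) (3,2) (4,3) (2,3) (1,3) (0,3) (4,4) (4,2) (2,4) (2,2) [ray(0,-1) blocked at (3,2); ray(-1,0) blocked at (0,3); ray(-1,-1) blocked at (2,2)]
Union (13 distinct): (0,3) (1,3) (1,4) (2,1) (2,2) (2,3) (2,4) (3,2) (3,4) (4,1) (4,2) (4,3) (4,4)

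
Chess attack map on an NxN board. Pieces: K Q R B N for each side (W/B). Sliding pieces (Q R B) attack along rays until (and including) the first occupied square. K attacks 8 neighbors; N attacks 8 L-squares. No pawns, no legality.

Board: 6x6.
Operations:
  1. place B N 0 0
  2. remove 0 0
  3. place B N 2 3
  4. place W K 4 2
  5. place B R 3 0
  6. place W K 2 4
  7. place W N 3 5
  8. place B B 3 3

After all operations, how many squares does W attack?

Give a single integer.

Op 1: place BN@(0,0)
Op 2: remove (0,0)
Op 3: place BN@(2,3)
Op 4: place WK@(4,2)
Op 5: place BR@(3,0)
Op 6: place WK@(2,4)
Op 7: place WN@(3,5)
Op 8: place BB@(3,3)
Per-piece attacks for W:
  WK@(2,4): attacks (2,5) (2,3) (3,4) (1,4) (3,5) (3,3) (1,5) (1,3)
  WN@(3,5): attacks (4,3) (5,4) (2,3) (1,4)
  WK@(4,2): attacks (4,3) (4,1) (5,2) (3,2) (5,3) (5,1) (3,3) (3,1)
Union (16 distinct): (1,3) (1,4) (1,5) (2,3) (2,5) (3,1) (3,2) (3,3) (3,4) (3,5) (4,1) (4,3) (5,1) (5,2) (5,3) (5,4)

Answer: 16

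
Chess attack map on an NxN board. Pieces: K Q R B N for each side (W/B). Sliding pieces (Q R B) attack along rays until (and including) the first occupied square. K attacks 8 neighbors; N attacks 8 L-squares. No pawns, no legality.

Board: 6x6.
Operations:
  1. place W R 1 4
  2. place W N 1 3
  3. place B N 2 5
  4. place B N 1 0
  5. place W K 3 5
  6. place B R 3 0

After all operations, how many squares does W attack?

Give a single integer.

Answer: 13

Derivation:
Op 1: place WR@(1,4)
Op 2: place WN@(1,3)
Op 3: place BN@(2,5)
Op 4: place BN@(1,0)
Op 5: place WK@(3,5)
Op 6: place BR@(3,0)
Per-piece attacks for W:
  WN@(1,3): attacks (2,5) (3,4) (0,5) (2,1) (3,2) (0,1)
  WR@(1,4): attacks (1,5) (1,3) (2,4) (3,4) (4,4) (5,4) (0,4) [ray(0,-1) blocked at (1,3)]
  WK@(3,5): attacks (3,4) (4,5) (2,5) (4,4) (2,4)
Union (13 distinct): (0,1) (0,4) (0,5) (1,3) (1,5) (2,1) (2,4) (2,5) (3,2) (3,4) (4,4) (4,5) (5,4)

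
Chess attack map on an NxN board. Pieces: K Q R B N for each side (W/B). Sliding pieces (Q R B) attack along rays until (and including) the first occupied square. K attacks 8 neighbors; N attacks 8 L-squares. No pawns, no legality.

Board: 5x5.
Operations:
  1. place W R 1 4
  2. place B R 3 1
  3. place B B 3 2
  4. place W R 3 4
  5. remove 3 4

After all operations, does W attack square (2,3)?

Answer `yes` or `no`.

Answer: no

Derivation:
Op 1: place WR@(1,4)
Op 2: place BR@(3,1)
Op 3: place BB@(3,2)
Op 4: place WR@(3,4)
Op 5: remove (3,4)
Per-piece attacks for W:
  WR@(1,4): attacks (1,3) (1,2) (1,1) (1,0) (2,4) (3,4) (4,4) (0,4)
W attacks (2,3): no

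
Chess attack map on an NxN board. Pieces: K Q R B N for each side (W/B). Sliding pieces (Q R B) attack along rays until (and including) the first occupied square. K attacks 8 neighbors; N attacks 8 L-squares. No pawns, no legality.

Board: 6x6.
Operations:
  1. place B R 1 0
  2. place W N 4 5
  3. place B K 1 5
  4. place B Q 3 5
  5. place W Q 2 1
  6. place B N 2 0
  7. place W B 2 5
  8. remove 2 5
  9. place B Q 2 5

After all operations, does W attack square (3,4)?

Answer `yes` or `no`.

Op 1: place BR@(1,0)
Op 2: place WN@(4,5)
Op 3: place BK@(1,5)
Op 4: place BQ@(3,5)
Op 5: place WQ@(2,1)
Op 6: place BN@(2,0)
Op 7: place WB@(2,5)
Op 8: remove (2,5)
Op 9: place BQ@(2,5)
Per-piece attacks for W:
  WQ@(2,1): attacks (2,2) (2,3) (2,4) (2,5) (2,0) (3,1) (4,1) (5,1) (1,1) (0,1) (3,2) (4,3) (5,4) (3,0) (1,2) (0,3) (1,0) [ray(0,1) blocked at (2,5); ray(0,-1) blocked at (2,0); ray(-1,-1) blocked at (1,0)]
  WN@(4,5): attacks (5,3) (3,3) (2,4)
W attacks (3,4): no

Answer: no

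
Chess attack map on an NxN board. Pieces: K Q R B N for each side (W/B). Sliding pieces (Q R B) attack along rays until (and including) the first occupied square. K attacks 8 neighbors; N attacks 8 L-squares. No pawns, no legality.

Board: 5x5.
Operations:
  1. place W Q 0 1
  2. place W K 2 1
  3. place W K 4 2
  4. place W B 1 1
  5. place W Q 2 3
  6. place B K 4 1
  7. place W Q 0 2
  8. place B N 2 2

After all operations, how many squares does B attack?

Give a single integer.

Op 1: place WQ@(0,1)
Op 2: place WK@(2,1)
Op 3: place WK@(4,2)
Op 4: place WB@(1,1)
Op 5: place WQ@(2,3)
Op 6: place BK@(4,1)
Op 7: place WQ@(0,2)
Op 8: place BN@(2,2)
Per-piece attacks for B:
  BN@(2,2): attacks (3,4) (4,3) (1,4) (0,3) (3,0) (4,1) (1,0) (0,1)
  BK@(4,1): attacks (4,2) (4,0) (3,1) (3,2) (3,0)
Union (12 distinct): (0,1) (0,3) (1,0) (1,4) (3,0) (3,1) (3,2) (3,4) (4,0) (4,1) (4,2) (4,3)

Answer: 12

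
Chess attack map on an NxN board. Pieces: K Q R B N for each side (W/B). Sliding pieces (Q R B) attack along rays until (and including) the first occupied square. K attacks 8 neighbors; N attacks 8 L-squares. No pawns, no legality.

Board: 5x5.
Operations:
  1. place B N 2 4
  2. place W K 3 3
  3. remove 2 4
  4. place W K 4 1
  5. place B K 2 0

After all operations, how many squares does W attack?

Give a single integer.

Op 1: place BN@(2,4)
Op 2: place WK@(3,3)
Op 3: remove (2,4)
Op 4: place WK@(4,1)
Op 5: place BK@(2,0)
Per-piece attacks for W:
  WK@(3,3): attacks (3,4) (3,2) (4,3) (2,3) (4,4) (4,2) (2,4) (2,2)
  WK@(4,1): attacks (4,2) (4,0) (3,1) (3,2) (3,0)
Union (11 distinct): (2,2) (2,3) (2,4) (3,0) (3,1) (3,2) (3,4) (4,0) (4,2) (4,3) (4,4)

Answer: 11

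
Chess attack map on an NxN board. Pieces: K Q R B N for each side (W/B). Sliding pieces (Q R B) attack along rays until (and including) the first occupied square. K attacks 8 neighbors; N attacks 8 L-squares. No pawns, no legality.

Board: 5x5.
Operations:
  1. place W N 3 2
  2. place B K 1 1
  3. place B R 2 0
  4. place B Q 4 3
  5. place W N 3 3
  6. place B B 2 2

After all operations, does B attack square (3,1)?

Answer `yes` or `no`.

Answer: yes

Derivation:
Op 1: place WN@(3,2)
Op 2: place BK@(1,1)
Op 3: place BR@(2,0)
Op 4: place BQ@(4,3)
Op 5: place WN@(3,3)
Op 6: place BB@(2,2)
Per-piece attacks for B:
  BK@(1,1): attacks (1,2) (1,0) (2,1) (0,1) (2,2) (2,0) (0,2) (0,0)
  BR@(2,0): attacks (2,1) (2,2) (3,0) (4,0) (1,0) (0,0) [ray(0,1) blocked at (2,2)]
  BB@(2,2): attacks (3,3) (3,1) (4,0) (1,3) (0,4) (1,1) [ray(1,1) blocked at (3,3); ray(-1,-1) blocked at (1,1)]
  BQ@(4,3): attacks (4,4) (4,2) (4,1) (4,0) (3,3) (3,4) (3,2) [ray(-1,0) blocked at (3,3); ray(-1,-1) blocked at (3,2)]
B attacks (3,1): yes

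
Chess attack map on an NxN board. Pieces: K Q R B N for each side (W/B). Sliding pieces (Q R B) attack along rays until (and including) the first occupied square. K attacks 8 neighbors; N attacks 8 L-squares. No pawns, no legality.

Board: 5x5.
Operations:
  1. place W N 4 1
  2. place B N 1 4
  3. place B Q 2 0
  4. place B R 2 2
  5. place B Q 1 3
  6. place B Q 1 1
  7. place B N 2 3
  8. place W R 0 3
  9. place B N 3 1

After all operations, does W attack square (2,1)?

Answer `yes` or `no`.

Answer: no

Derivation:
Op 1: place WN@(4,1)
Op 2: place BN@(1,4)
Op 3: place BQ@(2,0)
Op 4: place BR@(2,2)
Op 5: place BQ@(1,3)
Op 6: place BQ@(1,1)
Op 7: place BN@(2,3)
Op 8: place WR@(0,3)
Op 9: place BN@(3,1)
Per-piece attacks for W:
  WR@(0,3): attacks (0,4) (0,2) (0,1) (0,0) (1,3) [ray(1,0) blocked at (1,3)]
  WN@(4,1): attacks (3,3) (2,2) (2,0)
W attacks (2,1): no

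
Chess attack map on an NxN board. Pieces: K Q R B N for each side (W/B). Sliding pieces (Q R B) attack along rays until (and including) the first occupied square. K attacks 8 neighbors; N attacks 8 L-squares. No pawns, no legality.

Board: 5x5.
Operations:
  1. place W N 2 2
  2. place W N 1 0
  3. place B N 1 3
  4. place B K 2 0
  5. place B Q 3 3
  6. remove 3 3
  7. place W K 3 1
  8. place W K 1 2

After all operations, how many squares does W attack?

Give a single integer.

Answer: 19

Derivation:
Op 1: place WN@(2,2)
Op 2: place WN@(1,0)
Op 3: place BN@(1,3)
Op 4: place BK@(2,0)
Op 5: place BQ@(3,3)
Op 6: remove (3,3)
Op 7: place WK@(3,1)
Op 8: place WK@(1,2)
Per-piece attacks for W:
  WN@(1,0): attacks (2,2) (3,1) (0,2)
  WK@(1,2): attacks (1,3) (1,1) (2,2) (0,2) (2,3) (2,1) (0,3) (0,1)
  WN@(2,2): attacks (3,4) (4,3) (1,4) (0,3) (3,0) (4,1) (1,0) (0,1)
  WK@(3,1): attacks (3,2) (3,0) (4,1) (2,1) (4,2) (4,0) (2,2) (2,0)
Union (19 distinct): (0,1) (0,2) (0,3) (1,0) (1,1) (1,3) (1,4) (2,0) (2,1) (2,2) (2,3) (3,0) (3,1) (3,2) (3,4) (4,0) (4,1) (4,2) (4,3)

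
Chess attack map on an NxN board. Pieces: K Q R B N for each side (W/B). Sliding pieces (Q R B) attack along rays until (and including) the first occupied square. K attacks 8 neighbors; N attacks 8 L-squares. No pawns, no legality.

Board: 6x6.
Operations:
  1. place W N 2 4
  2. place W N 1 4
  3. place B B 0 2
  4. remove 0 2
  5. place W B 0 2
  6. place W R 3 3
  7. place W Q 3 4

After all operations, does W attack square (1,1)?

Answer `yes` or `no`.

Op 1: place WN@(2,4)
Op 2: place WN@(1,4)
Op 3: place BB@(0,2)
Op 4: remove (0,2)
Op 5: place WB@(0,2)
Op 6: place WR@(3,3)
Op 7: place WQ@(3,4)
Per-piece attacks for W:
  WB@(0,2): attacks (1,3) (2,4) (1,1) (2,0) [ray(1,1) blocked at (2,4)]
  WN@(1,4): attacks (3,5) (2,2) (3,3) (0,2)
  WN@(2,4): attacks (4,5) (0,5) (3,2) (4,3) (1,2) (0,3)
  WR@(3,3): attacks (3,4) (3,2) (3,1) (3,0) (4,3) (5,3) (2,3) (1,3) (0,3) [ray(0,1) blocked at (3,4)]
  WQ@(3,4): attacks (3,5) (3,3) (4,4) (5,4) (2,4) (4,5) (4,3) (5,2) (2,5) (2,3) (1,2) (0,1) [ray(0,-1) blocked at (3,3); ray(-1,0) blocked at (2,4)]
W attacks (1,1): yes

Answer: yes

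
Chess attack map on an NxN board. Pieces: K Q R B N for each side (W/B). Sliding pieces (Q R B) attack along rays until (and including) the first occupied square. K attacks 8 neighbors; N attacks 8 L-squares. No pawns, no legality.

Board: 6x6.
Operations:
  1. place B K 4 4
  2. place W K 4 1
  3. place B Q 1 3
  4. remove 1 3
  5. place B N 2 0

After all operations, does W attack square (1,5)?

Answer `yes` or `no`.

Op 1: place BK@(4,4)
Op 2: place WK@(4,1)
Op 3: place BQ@(1,3)
Op 4: remove (1,3)
Op 5: place BN@(2,0)
Per-piece attacks for W:
  WK@(4,1): attacks (4,2) (4,0) (5,1) (3,1) (5,2) (5,0) (3,2) (3,0)
W attacks (1,5): no

Answer: no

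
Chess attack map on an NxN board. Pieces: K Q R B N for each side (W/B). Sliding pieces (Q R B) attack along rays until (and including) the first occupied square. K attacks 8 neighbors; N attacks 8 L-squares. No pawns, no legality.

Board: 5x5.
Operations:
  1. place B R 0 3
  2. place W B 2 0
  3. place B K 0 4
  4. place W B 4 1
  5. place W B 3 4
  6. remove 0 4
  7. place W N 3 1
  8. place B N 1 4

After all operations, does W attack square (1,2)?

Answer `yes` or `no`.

Op 1: place BR@(0,3)
Op 2: place WB@(2,0)
Op 3: place BK@(0,4)
Op 4: place WB@(4,1)
Op 5: place WB@(3,4)
Op 6: remove (0,4)
Op 7: place WN@(3,1)
Op 8: place BN@(1,4)
Per-piece attacks for W:
  WB@(2,0): attacks (3,1) (1,1) (0,2) [ray(1,1) blocked at (3,1)]
  WN@(3,1): attacks (4,3) (2,3) (1,2) (1,0)
  WB@(3,4): attacks (4,3) (2,3) (1,2) (0,1)
  WB@(4,1): attacks (3,2) (2,3) (1,4) (3,0) [ray(-1,1) blocked at (1,4)]
W attacks (1,2): yes

Answer: yes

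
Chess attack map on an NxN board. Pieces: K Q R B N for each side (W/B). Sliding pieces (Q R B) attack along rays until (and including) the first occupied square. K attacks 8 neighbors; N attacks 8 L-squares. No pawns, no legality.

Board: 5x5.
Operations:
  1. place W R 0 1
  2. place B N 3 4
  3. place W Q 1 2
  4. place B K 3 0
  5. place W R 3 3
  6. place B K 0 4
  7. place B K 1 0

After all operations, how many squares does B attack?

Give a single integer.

Answer: 13

Derivation:
Op 1: place WR@(0,1)
Op 2: place BN@(3,4)
Op 3: place WQ@(1,2)
Op 4: place BK@(3,0)
Op 5: place WR@(3,3)
Op 6: place BK@(0,4)
Op 7: place BK@(1,0)
Per-piece attacks for B:
  BK@(0,4): attacks (0,3) (1,4) (1,3)
  BK@(1,0): attacks (1,1) (2,0) (0,0) (2,1) (0,1)
  BK@(3,0): attacks (3,1) (4,0) (2,0) (4,1) (2,1)
  BN@(3,4): attacks (4,2) (2,2) (1,3)
Union (13 distinct): (0,0) (0,1) (0,3) (1,1) (1,3) (1,4) (2,0) (2,1) (2,2) (3,1) (4,0) (4,1) (4,2)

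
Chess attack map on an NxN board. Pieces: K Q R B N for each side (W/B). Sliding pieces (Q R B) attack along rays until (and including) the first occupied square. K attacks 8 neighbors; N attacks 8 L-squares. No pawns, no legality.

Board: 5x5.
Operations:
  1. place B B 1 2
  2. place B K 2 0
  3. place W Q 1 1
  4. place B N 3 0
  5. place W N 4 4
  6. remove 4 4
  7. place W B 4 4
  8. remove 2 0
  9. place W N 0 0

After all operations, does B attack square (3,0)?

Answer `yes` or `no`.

Op 1: place BB@(1,2)
Op 2: place BK@(2,0)
Op 3: place WQ@(1,1)
Op 4: place BN@(3,0)
Op 5: place WN@(4,4)
Op 6: remove (4,4)
Op 7: place WB@(4,4)
Op 8: remove (2,0)
Op 9: place WN@(0,0)
Per-piece attacks for B:
  BB@(1,2): attacks (2,3) (3,4) (2,1) (3,0) (0,3) (0,1) [ray(1,-1) blocked at (3,0)]
  BN@(3,0): attacks (4,2) (2,2) (1,1)
B attacks (3,0): yes

Answer: yes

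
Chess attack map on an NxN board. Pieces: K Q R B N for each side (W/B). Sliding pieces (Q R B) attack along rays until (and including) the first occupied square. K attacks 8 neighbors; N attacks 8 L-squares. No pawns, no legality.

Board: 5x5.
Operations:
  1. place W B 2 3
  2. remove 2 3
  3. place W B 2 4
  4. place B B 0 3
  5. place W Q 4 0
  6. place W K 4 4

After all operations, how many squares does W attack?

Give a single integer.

Answer: 15

Derivation:
Op 1: place WB@(2,3)
Op 2: remove (2,3)
Op 3: place WB@(2,4)
Op 4: place BB@(0,3)
Op 5: place WQ@(4,0)
Op 6: place WK@(4,4)
Per-piece attacks for W:
  WB@(2,4): attacks (3,3) (4,2) (1,3) (0,2)
  WQ@(4,0): attacks (4,1) (4,2) (4,3) (4,4) (3,0) (2,0) (1,0) (0,0) (3,1) (2,2) (1,3) (0,4) [ray(0,1) blocked at (4,4)]
  WK@(4,4): attacks (4,3) (3,4) (3,3)
Union (15 distinct): (0,0) (0,2) (0,4) (1,0) (1,3) (2,0) (2,2) (3,0) (3,1) (3,3) (3,4) (4,1) (4,2) (4,3) (4,4)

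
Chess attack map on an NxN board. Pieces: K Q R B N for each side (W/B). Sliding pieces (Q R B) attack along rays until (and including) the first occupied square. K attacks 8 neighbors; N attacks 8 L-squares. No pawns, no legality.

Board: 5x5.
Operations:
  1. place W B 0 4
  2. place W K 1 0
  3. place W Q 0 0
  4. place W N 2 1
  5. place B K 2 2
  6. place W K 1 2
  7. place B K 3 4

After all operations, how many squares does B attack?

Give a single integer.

Op 1: place WB@(0,4)
Op 2: place WK@(1,0)
Op 3: place WQ@(0,0)
Op 4: place WN@(2,1)
Op 5: place BK@(2,2)
Op 6: place WK@(1,2)
Op 7: place BK@(3,4)
Per-piece attacks for B:
  BK@(2,2): attacks (2,3) (2,1) (3,2) (1,2) (3,3) (3,1) (1,3) (1,1)
  BK@(3,4): attacks (3,3) (4,4) (2,4) (4,3) (2,3)
Union (11 distinct): (1,1) (1,2) (1,3) (2,1) (2,3) (2,4) (3,1) (3,2) (3,3) (4,3) (4,4)

Answer: 11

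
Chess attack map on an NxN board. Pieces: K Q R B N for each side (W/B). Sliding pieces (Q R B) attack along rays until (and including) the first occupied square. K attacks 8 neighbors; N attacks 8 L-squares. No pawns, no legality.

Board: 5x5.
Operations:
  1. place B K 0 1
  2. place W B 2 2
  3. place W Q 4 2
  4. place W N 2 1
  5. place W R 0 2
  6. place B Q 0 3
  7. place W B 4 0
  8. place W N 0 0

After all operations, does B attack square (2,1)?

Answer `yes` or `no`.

Op 1: place BK@(0,1)
Op 2: place WB@(2,2)
Op 3: place WQ@(4,2)
Op 4: place WN@(2,1)
Op 5: place WR@(0,2)
Op 6: place BQ@(0,3)
Op 7: place WB@(4,0)
Op 8: place WN@(0,0)
Per-piece attacks for B:
  BK@(0,1): attacks (0,2) (0,0) (1,1) (1,2) (1,0)
  BQ@(0,3): attacks (0,4) (0,2) (1,3) (2,3) (3,3) (4,3) (1,4) (1,2) (2,1) [ray(0,-1) blocked at (0,2); ray(1,-1) blocked at (2,1)]
B attacks (2,1): yes

Answer: yes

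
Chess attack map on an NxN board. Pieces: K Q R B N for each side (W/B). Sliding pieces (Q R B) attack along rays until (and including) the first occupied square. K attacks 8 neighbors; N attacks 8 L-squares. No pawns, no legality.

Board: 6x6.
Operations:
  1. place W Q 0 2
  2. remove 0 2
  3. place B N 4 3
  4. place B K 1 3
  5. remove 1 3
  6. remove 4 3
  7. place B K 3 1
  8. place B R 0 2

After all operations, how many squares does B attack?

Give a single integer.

Op 1: place WQ@(0,2)
Op 2: remove (0,2)
Op 3: place BN@(4,3)
Op 4: place BK@(1,3)
Op 5: remove (1,3)
Op 6: remove (4,3)
Op 7: place BK@(3,1)
Op 8: place BR@(0,2)
Per-piece attacks for B:
  BR@(0,2): attacks (0,3) (0,4) (0,5) (0,1) (0,0) (1,2) (2,2) (3,2) (4,2) (5,2)
  BK@(3,1): attacks (3,2) (3,0) (4,1) (2,1) (4,2) (4,0) (2,2) (2,0)
Union (15 distinct): (0,0) (0,1) (0,3) (0,4) (0,5) (1,2) (2,0) (2,1) (2,2) (3,0) (3,2) (4,0) (4,1) (4,2) (5,2)

Answer: 15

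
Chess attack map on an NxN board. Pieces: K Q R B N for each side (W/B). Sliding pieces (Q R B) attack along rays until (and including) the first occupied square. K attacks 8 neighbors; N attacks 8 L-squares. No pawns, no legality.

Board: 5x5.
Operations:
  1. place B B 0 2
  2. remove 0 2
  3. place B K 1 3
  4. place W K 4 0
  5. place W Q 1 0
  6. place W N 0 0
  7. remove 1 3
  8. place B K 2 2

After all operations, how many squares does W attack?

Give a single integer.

Op 1: place BB@(0,2)
Op 2: remove (0,2)
Op 3: place BK@(1,3)
Op 4: place WK@(4,0)
Op 5: place WQ@(1,0)
Op 6: place WN@(0,0)
Op 7: remove (1,3)
Op 8: place BK@(2,2)
Per-piece attacks for W:
  WN@(0,0): attacks (1,2) (2,1)
  WQ@(1,0): attacks (1,1) (1,2) (1,3) (1,4) (2,0) (3,0) (4,0) (0,0) (2,1) (3,2) (4,3) (0,1) [ray(1,0) blocked at (4,0); ray(-1,0) blocked at (0,0)]
  WK@(4,0): attacks (4,1) (3,0) (3,1)
Union (14 distinct): (0,0) (0,1) (1,1) (1,2) (1,3) (1,4) (2,0) (2,1) (3,0) (3,1) (3,2) (4,0) (4,1) (4,3)

Answer: 14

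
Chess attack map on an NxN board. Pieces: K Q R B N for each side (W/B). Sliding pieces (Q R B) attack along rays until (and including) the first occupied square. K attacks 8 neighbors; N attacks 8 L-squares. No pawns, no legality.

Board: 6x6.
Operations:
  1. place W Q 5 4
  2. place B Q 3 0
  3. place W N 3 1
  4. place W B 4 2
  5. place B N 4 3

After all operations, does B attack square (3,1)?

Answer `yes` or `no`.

Answer: yes

Derivation:
Op 1: place WQ@(5,4)
Op 2: place BQ@(3,0)
Op 3: place WN@(3,1)
Op 4: place WB@(4,2)
Op 5: place BN@(4,3)
Per-piece attacks for B:
  BQ@(3,0): attacks (3,1) (4,0) (5,0) (2,0) (1,0) (0,0) (4,1) (5,2) (2,1) (1,2) (0,3) [ray(0,1) blocked at (3,1)]
  BN@(4,3): attacks (5,5) (3,5) (2,4) (5,1) (3,1) (2,2)
B attacks (3,1): yes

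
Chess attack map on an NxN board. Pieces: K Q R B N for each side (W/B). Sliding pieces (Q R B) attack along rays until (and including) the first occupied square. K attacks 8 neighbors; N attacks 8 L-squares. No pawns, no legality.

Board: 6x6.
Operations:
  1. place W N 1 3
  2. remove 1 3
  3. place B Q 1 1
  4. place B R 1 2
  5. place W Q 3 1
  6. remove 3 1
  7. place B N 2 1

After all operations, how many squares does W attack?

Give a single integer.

Op 1: place WN@(1,3)
Op 2: remove (1,3)
Op 3: place BQ@(1,1)
Op 4: place BR@(1,2)
Op 5: place WQ@(3,1)
Op 6: remove (3,1)
Op 7: place BN@(2,1)
Per-piece attacks for W:
Union (0 distinct): (none)

Answer: 0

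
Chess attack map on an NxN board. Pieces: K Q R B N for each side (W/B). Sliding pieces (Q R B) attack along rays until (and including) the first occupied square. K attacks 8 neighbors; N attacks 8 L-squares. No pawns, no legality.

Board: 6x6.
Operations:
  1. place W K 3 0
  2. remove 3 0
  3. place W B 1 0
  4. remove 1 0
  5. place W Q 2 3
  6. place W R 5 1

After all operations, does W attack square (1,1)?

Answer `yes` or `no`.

Answer: yes

Derivation:
Op 1: place WK@(3,0)
Op 2: remove (3,0)
Op 3: place WB@(1,0)
Op 4: remove (1,0)
Op 5: place WQ@(2,3)
Op 6: place WR@(5,1)
Per-piece attacks for W:
  WQ@(2,3): attacks (2,4) (2,5) (2,2) (2,1) (2,0) (3,3) (4,3) (5,3) (1,3) (0,3) (3,4) (4,5) (3,2) (4,1) (5,0) (1,4) (0,5) (1,2) (0,1)
  WR@(5,1): attacks (5,2) (5,3) (5,4) (5,5) (5,0) (4,1) (3,1) (2,1) (1,1) (0,1)
W attacks (1,1): yes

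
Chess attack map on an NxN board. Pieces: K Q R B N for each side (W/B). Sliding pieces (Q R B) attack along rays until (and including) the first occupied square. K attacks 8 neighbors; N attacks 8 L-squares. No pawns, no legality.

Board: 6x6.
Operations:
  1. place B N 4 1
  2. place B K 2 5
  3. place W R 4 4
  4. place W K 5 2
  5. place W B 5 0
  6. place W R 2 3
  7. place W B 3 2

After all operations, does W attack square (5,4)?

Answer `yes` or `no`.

Op 1: place BN@(4,1)
Op 2: place BK@(2,5)
Op 3: place WR@(4,4)
Op 4: place WK@(5,2)
Op 5: place WB@(5,0)
Op 6: place WR@(2,3)
Op 7: place WB@(3,2)
Per-piece attacks for W:
  WR@(2,3): attacks (2,4) (2,5) (2,2) (2,1) (2,0) (3,3) (4,3) (5,3) (1,3) (0,3) [ray(0,1) blocked at (2,5)]
  WB@(3,2): attacks (4,3) (5,4) (4,1) (2,3) (2,1) (1,0) [ray(1,-1) blocked at (4,1); ray(-1,1) blocked at (2,3)]
  WR@(4,4): attacks (4,5) (4,3) (4,2) (4,1) (5,4) (3,4) (2,4) (1,4) (0,4) [ray(0,-1) blocked at (4,1)]
  WB@(5,0): attacks (4,1) [ray(-1,1) blocked at (4,1)]
  WK@(5,2): attacks (5,3) (5,1) (4,2) (4,3) (4,1)
W attacks (5,4): yes

Answer: yes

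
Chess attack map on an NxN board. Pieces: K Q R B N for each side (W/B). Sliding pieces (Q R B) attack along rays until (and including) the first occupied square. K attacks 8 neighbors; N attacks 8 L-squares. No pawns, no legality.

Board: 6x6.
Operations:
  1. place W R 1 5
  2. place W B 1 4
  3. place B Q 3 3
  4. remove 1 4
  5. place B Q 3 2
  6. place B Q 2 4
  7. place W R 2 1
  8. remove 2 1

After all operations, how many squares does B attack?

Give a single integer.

Answer: 33

Derivation:
Op 1: place WR@(1,5)
Op 2: place WB@(1,4)
Op 3: place BQ@(3,3)
Op 4: remove (1,4)
Op 5: place BQ@(3,2)
Op 6: place BQ@(2,4)
Op 7: place WR@(2,1)
Op 8: remove (2,1)
Per-piece attacks for B:
  BQ@(2,4): attacks (2,5) (2,3) (2,2) (2,1) (2,0) (3,4) (4,4) (5,4) (1,4) (0,4) (3,5) (3,3) (1,5) (1,3) (0,2) [ray(1,-1) blocked at (3,3); ray(-1,1) blocked at (1,5)]
  BQ@(3,2): attacks (3,3) (3,1) (3,0) (4,2) (5,2) (2,2) (1,2) (0,2) (4,3) (5,4) (4,1) (5,0) (2,3) (1,4) (0,5) (2,1) (1,0) [ray(0,1) blocked at (3,3)]
  BQ@(3,3): attacks (3,4) (3,5) (3,2) (4,3) (5,3) (2,3) (1,3) (0,3) (4,4) (5,5) (4,2) (5,1) (2,4) (2,2) (1,1) (0,0) [ray(0,-1) blocked at (3,2); ray(-1,1) blocked at (2,4)]
Union (33 distinct): (0,0) (0,2) (0,3) (0,4) (0,5) (1,0) (1,1) (1,2) (1,3) (1,4) (1,5) (2,0) (2,1) (2,2) (2,3) (2,4) (2,5) (3,0) (3,1) (3,2) (3,3) (3,4) (3,5) (4,1) (4,2) (4,3) (4,4) (5,0) (5,1) (5,2) (5,3) (5,4) (5,5)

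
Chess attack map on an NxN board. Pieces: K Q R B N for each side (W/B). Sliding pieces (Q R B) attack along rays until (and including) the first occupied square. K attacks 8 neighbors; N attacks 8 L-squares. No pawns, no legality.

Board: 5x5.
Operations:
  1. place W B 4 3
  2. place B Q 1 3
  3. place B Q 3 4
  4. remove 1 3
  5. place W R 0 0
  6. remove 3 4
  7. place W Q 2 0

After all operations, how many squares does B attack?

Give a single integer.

Answer: 0

Derivation:
Op 1: place WB@(4,3)
Op 2: place BQ@(1,3)
Op 3: place BQ@(3,4)
Op 4: remove (1,3)
Op 5: place WR@(0,0)
Op 6: remove (3,4)
Op 7: place WQ@(2,0)
Per-piece attacks for B:
Union (0 distinct): (none)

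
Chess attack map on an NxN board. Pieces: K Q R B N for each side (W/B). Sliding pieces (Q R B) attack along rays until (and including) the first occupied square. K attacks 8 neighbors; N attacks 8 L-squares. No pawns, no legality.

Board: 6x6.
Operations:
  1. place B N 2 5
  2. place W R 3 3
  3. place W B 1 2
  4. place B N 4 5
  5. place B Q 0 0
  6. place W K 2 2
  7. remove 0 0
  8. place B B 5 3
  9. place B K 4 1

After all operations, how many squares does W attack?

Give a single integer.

Op 1: place BN@(2,5)
Op 2: place WR@(3,3)
Op 3: place WB@(1,2)
Op 4: place BN@(4,5)
Op 5: place BQ@(0,0)
Op 6: place WK@(2,2)
Op 7: remove (0,0)
Op 8: place BB@(5,3)
Op 9: place BK@(4,1)
Per-piece attacks for W:
  WB@(1,2): attacks (2,3) (3,4) (4,5) (2,1) (3,0) (0,3) (0,1) [ray(1,1) blocked at (4,5)]
  WK@(2,2): attacks (2,3) (2,1) (3,2) (1,2) (3,3) (3,1) (1,3) (1,1)
  WR@(3,3): attacks (3,4) (3,5) (3,2) (3,1) (3,0) (4,3) (5,3) (2,3) (1,3) (0,3) [ray(1,0) blocked at (5,3)]
Union (16 distinct): (0,1) (0,3) (1,1) (1,2) (1,3) (2,1) (2,3) (3,0) (3,1) (3,2) (3,3) (3,4) (3,5) (4,3) (4,5) (5,3)

Answer: 16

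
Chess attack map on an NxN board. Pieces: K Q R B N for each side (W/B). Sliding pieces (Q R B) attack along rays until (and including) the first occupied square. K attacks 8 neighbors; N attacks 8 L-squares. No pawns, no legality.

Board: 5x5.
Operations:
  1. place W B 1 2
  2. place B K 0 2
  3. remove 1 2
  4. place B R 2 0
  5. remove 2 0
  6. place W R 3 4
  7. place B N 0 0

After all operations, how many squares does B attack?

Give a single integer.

Answer: 6

Derivation:
Op 1: place WB@(1,2)
Op 2: place BK@(0,2)
Op 3: remove (1,2)
Op 4: place BR@(2,0)
Op 5: remove (2,0)
Op 6: place WR@(3,4)
Op 7: place BN@(0,0)
Per-piece attacks for B:
  BN@(0,0): attacks (1,2) (2,1)
  BK@(0,2): attacks (0,3) (0,1) (1,2) (1,3) (1,1)
Union (6 distinct): (0,1) (0,3) (1,1) (1,2) (1,3) (2,1)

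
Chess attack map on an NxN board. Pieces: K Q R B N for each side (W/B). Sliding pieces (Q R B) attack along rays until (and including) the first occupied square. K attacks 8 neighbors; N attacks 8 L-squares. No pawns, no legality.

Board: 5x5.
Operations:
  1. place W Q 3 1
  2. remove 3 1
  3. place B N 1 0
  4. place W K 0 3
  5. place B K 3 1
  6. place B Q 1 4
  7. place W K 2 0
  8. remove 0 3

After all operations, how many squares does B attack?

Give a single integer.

Answer: 20

Derivation:
Op 1: place WQ@(3,1)
Op 2: remove (3,1)
Op 3: place BN@(1,0)
Op 4: place WK@(0,3)
Op 5: place BK@(3,1)
Op 6: place BQ@(1,4)
Op 7: place WK@(2,0)
Op 8: remove (0,3)
Per-piece attacks for B:
  BN@(1,0): attacks (2,2) (3,1) (0,2)
  BQ@(1,4): attacks (1,3) (1,2) (1,1) (1,0) (2,4) (3,4) (4,4) (0,4) (2,3) (3,2) (4,1) (0,3) [ray(0,-1) blocked at (1,0)]
  BK@(3,1): attacks (3,2) (3,0) (4,1) (2,1) (4,2) (4,0) (2,2) (2,0)
Union (20 distinct): (0,2) (0,3) (0,4) (1,0) (1,1) (1,2) (1,3) (2,0) (2,1) (2,2) (2,3) (2,4) (3,0) (3,1) (3,2) (3,4) (4,0) (4,1) (4,2) (4,4)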